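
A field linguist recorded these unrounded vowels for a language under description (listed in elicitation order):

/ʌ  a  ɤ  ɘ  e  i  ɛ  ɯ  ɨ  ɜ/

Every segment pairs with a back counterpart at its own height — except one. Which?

/a/

High: /i/ ~ /ɨ/ ~ /ɯ/
High-mid: /e/ ~ /ɘ/ ~ /ɤ/
Low-mid: /ɛ/ ~ /ɜ/ ~ /ʌ/
Low: only /a/ (front); no back partner.
So /a/ is the unpaired segment.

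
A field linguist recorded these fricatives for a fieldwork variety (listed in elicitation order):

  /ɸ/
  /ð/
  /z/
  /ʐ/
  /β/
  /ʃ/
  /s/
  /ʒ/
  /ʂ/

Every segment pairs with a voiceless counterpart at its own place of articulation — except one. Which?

Bilabial: /ɸ/ ~ /β/
Alveolar: /s/ ~ /z/
Postalveolar: /ʃ/ ~ /ʒ/
Retroflex: /ʂ/ ~ /ʐ/
Dental: only /ð/ (voiced); no voiceless partner.
So /ð/ is the unpaired segment.

/ð/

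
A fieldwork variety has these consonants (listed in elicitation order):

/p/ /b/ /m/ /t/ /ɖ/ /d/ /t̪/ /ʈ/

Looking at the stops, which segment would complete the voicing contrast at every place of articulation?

Voiceless: /p/ (bilabial), /t̪/ (dental), /t/ (alveolar), /ʈ/ (retroflex).
Voiced: /b/ (bilabial), /d/ (alveolar), /ɖ/ (retroflex).
The dental row has no voiced member, so the gap is the voiced dental stop /d̪/.

/d̪/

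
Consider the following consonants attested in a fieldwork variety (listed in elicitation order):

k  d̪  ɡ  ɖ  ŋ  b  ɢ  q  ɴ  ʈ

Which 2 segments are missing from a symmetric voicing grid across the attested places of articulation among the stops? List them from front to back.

/p/, /t̪/

Voiceless: /ʈ/ (retroflex), /k/ (velar), /q/ (uvular).
Voiced: /b/ (bilabial), /d̪/ (dental), /ɖ/ (retroflex), /ɡ/ (velar), /ɢ/ (uvular).
Gaps, from front to back: bilabial lacks voiceless (/p/); dental lacks voiceless (/t̪/).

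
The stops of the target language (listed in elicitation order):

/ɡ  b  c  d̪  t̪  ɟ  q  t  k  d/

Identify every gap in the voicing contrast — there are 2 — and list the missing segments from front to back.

Voiceless: /t̪/ (dental), /t/ (alveolar), /c/ (palatal), /k/ (velar), /q/ (uvular).
Voiced: /b/ (bilabial), /d̪/ (dental), /d/ (alveolar), /ɟ/ (palatal), /ɡ/ (velar).
Gaps, from front to back: bilabial lacks voiceless (/p/); uvular lacks voiced (/ɢ/).

/p/, /ɢ/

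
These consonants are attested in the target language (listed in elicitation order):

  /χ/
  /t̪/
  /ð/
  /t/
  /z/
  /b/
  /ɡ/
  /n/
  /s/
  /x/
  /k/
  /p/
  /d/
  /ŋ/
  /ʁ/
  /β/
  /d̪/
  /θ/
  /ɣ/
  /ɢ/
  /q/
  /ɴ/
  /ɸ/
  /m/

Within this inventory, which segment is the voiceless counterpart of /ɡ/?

/k/

/ɡ/ is a voiced velar stop.
The voiceless counterpart is a voiceless velar stop — in this inventory, /k/.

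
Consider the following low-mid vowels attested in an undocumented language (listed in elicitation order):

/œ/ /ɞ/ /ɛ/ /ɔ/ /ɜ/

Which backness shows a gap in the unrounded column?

backness          unrounded  rounded 
front             ɛ         œ       
central           ɜ         ɞ       
back              —         ɔ       
Every backness has an unrounded member except back, where /ʌ/ would be expected.

back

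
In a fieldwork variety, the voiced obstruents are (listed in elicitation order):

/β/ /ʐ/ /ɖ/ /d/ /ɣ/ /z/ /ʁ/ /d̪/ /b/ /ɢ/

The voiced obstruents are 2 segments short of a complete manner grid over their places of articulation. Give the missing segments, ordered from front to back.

bilabial: stop /b/, fricative /β/.
dental: stop /d̪/, fricative —.
alveolar: stop /d/, fricative /z/.
retroflex: stop /ɖ/, fricative /ʐ/.
velar: stop —, fricative /ɣ/.
uvular: stop /ɢ/, fricative /ʁ/.
Gaps, from front to back: dental lacks fricative (/ð/); velar lacks stop (/ɡ/).

/ð/, /ɡ/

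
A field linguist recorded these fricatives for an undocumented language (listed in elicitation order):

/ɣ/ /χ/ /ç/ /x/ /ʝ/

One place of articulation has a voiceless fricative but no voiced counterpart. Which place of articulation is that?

palatal: voiceless /ç/, voiced /ʝ/.
velar: voiceless /x/, voiced /ɣ/.
uvular: voiceless /χ/, voiced —.
Every place of articulation has a voiced member except uvular, where /ʁ/ would be expected.

uvular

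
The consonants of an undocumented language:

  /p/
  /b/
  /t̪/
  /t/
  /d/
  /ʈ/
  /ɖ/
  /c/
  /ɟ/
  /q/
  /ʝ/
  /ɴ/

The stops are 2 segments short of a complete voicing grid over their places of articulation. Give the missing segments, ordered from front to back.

bilabial: voiceless /p/, voiced /b/.
dental: voiceless /t̪/, voiced —.
alveolar: voiceless /t/, voiced /d/.
retroflex: voiceless /ʈ/, voiced /ɖ/.
palatal: voiceless /c/, voiced /ɟ/.
uvular: voiceless /q/, voiced —.
Gaps, from front to back: dental lacks voiced (/d̪/); uvular lacks voiced (/ɢ/).

/d̪/, /ɢ/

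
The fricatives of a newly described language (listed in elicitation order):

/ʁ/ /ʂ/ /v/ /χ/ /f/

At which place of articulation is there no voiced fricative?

labiodental: voiceless /f/, voiced /v/.
retroflex: voiceless /ʂ/, voiced —.
uvular: voiceless /χ/, voiced /ʁ/.
Every place of articulation has a voiced member except retroflex, where /ʐ/ would be expected.

retroflex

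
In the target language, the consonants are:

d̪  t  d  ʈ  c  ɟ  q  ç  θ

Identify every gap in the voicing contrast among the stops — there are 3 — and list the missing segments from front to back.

place of articulation  voiceless  voiced  
dental            —         d̪      
alveolar          t         d       
retroflex         ʈ         —       
palatal           c         ɟ       
uvular            q         —       
Gaps, from front to back: dental lacks voiceless (/t̪/); retroflex lacks voiced (/ɖ/); uvular lacks voiced (/ɢ/).

/t̪/, /ɖ/, /ɢ/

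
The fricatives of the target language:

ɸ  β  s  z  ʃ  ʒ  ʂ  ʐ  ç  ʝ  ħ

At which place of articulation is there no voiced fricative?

pharyngeal

bilabial: voiceless /ɸ/, voiced /β/.
alveolar: voiceless /s/, voiced /z/.
postalveolar: voiceless /ʃ/, voiced /ʒ/.
retroflex: voiceless /ʂ/, voiced /ʐ/.
palatal: voiceless /ç/, voiced /ʝ/.
pharyngeal: voiceless /ħ/, voiced —.
Every place of articulation has a voiced member except pharyngeal, where /ʕ/ would be expected.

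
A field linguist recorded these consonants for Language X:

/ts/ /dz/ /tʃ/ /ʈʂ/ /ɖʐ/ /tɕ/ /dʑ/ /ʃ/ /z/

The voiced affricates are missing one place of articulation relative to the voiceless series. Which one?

postalveolar

place of articulation  voiceless  voiced  
alveolar          ts        dz      
postalveolar      tʃ        —       
retroflex         ʈʂ        ɖʐ      
alveolo-palatal   tɕ        dʑ      
Every place of articulation has a voiced member except postalveolar, where /dʒ/ would be expected.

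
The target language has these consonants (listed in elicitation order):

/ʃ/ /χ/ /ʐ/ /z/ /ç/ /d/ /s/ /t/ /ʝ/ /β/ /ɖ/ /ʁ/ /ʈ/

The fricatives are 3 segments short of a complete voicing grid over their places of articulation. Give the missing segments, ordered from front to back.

/ɸ/, /ʒ/, /ʂ/

place of articulation  voiceless  voiced  
bilabial          —         β       
alveolar          s         z       
postalveolar      ʃ         —       
retroflex         —         ʐ       
palatal           ç         ʝ       
uvular            χ         ʁ       
Gaps, from front to back: bilabial lacks voiceless (/ɸ/); postalveolar lacks voiced (/ʒ/); retroflex lacks voiceless (/ʂ/).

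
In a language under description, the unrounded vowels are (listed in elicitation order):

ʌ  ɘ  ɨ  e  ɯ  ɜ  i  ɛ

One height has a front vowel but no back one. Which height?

Front: /i/ (high), /e/ (high-mid), /ɛ/ (low-mid).
Central: /ɨ/ (high), /ɘ/ (high-mid), /ɜ/ (low-mid).
Back: /ɯ/ (high), /ʌ/ (low-mid).
Every height has a back member except high-mid, where /ɤ/ would be expected.

high-mid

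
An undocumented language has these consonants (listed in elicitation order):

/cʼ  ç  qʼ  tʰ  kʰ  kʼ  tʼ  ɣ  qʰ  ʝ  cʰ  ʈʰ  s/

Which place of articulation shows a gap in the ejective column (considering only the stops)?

retroflex

alveolar: aspirated /tʰ/, ejective /tʼ/.
retroflex: aspirated /ʈʰ/, ejective —.
palatal: aspirated /cʰ/, ejective /cʼ/.
velar: aspirated /kʰ/, ejective /kʼ/.
uvular: aspirated /qʰ/, ejective /qʼ/.
Every place of articulation has an ejective member except retroflex, where /ʈʼ/ would be expected.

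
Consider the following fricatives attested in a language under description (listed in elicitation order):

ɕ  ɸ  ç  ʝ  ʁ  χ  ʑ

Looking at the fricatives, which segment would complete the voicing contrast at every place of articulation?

/β/

Voiceless: /ɸ/ (bilabial), /ɕ/ (alveolo-palatal), /ç/ (palatal), /χ/ (uvular).
Voiced: /ʑ/ (alveolo-palatal), /ʝ/ (palatal), /ʁ/ (uvular).
The bilabial row has no voiced member, so the gap is the voiced bilabial fricative /β/.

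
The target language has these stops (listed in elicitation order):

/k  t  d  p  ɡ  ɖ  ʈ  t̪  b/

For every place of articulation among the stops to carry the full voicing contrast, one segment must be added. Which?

Voiceless: /p/ (bilabial), /t̪/ (dental), /t/ (alveolar), /ʈ/ (retroflex), /k/ (velar).
Voiced: /b/ (bilabial), /d/ (alveolar), /ɖ/ (retroflex), /ɡ/ (velar).
The dental row has no voiced member, so the gap is the voiced dental stop /d̪/.

/d̪/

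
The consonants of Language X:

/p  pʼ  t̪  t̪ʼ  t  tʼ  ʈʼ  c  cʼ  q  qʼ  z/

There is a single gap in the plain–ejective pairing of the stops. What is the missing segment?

bilabial: plain /p/, ejective /pʼ/.
dental: plain /t̪/, ejective /t̪ʼ/.
alveolar: plain /t/, ejective /tʼ/.
retroflex: plain —, ejective /ʈʼ/.
palatal: plain /c/, ejective /cʼ/.
uvular: plain /q/, ejective /qʼ/.
The retroflex row has no plain member, so the gap is the plain retroflex stop /ʈ/.

/ʈ/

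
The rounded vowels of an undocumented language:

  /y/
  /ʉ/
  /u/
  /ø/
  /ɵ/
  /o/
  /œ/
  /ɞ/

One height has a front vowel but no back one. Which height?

low-mid

height            front     central   back    
high              y         ʉ         u       
high-mid          ø         ɵ         o       
low-mid           œ         ɞ         —       
Every height has a back member except low-mid, where /ɔ/ would be expected.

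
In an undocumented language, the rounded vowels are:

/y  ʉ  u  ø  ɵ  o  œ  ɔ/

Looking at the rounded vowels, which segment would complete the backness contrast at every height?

/ɞ/

Front: /y/ (high), /ø/ (high-mid), /œ/ (low-mid).
Central: /ʉ/ (high), /ɵ/ (high-mid).
Back: /u/ (high), /o/ (high-mid), /ɔ/ (low-mid).
The low-mid row has no central member, so the gap is the low-mid central rounded vowel /ɞ/.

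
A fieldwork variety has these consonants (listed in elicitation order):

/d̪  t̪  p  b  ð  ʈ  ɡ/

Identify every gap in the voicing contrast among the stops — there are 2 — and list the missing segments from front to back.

/ɖ/, /k/

place of articulation  voiceless  voiced  
bilabial          p         b       
dental            t̪        d̪      
retroflex         ʈ         —       
velar             —         ɡ       
Gaps, from front to back: retroflex lacks voiced (/ɖ/); velar lacks voiceless (/k/).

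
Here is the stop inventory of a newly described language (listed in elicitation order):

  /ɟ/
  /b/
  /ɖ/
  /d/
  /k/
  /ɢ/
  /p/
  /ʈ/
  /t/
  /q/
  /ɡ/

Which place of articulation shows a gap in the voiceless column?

palatal

Voiceless: /p/ (bilabial), /t/ (alveolar), /ʈ/ (retroflex), /k/ (velar), /q/ (uvular).
Voiced: /b/ (bilabial), /d/ (alveolar), /ɖ/ (retroflex), /ɟ/ (palatal), /ɡ/ (velar), /ɢ/ (uvular).
Every place of articulation has a voiceless member except palatal, where /c/ would be expected.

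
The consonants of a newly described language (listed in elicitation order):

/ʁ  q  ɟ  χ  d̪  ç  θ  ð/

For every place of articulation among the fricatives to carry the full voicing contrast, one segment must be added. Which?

dental: voiceless /θ/, voiced /ð/.
palatal: voiceless /ç/, voiced —.
uvular: voiceless /χ/, voiced /ʁ/.
The palatal row has no voiced member, so the gap is the voiced palatal fricative /ʝ/.

/ʝ/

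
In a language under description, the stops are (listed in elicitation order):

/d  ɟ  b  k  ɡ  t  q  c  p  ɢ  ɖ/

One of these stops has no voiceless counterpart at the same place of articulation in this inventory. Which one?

Bilabial: /p/ ~ /b/
Alveolar: /t/ ~ /d/
Palatal: /c/ ~ /ɟ/
Velar: /k/ ~ /ɡ/
Uvular: /q/ ~ /ɢ/
Retroflex: only /ɖ/ (voiced); no voiceless partner.
So /ɖ/ is the unpaired segment.

/ɖ/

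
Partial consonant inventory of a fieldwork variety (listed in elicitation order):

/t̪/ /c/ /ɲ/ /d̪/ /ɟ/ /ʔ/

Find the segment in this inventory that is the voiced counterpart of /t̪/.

/d̪/

/t̪/ is a voiceless dental stop.
The voiced counterpart is a voiced dental stop — in this inventory, /d̪/.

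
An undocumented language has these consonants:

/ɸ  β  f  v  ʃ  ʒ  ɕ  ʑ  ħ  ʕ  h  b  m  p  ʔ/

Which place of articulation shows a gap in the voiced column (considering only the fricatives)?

glottal

place of articulation  voiceless  voiced  
bilabial          ɸ         β       
labiodental       f         v       
postalveolar      ʃ         ʒ       
alveolo-palatal   ɕ         ʑ       
pharyngeal        ħ         ʕ       
glottal           h         —       
Every place of articulation has a voiced member except glottal, where /ɦ/ would be expected.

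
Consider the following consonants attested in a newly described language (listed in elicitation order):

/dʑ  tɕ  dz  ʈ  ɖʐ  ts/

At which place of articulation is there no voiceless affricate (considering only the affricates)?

retroflex

place of articulation  voiceless  voiced  
alveolar          ts        dz      
retroflex         —         ɖʐ      
alveolo-palatal   tɕ        dʑ      
Every place of articulation has a voiceless member except retroflex, where /ʈʂ/ would be expected.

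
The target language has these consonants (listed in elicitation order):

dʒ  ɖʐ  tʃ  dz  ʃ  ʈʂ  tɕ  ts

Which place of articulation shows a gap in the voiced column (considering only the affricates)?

alveolo-palatal

place of articulation  voiceless  voiced  
alveolar          ts        dz      
postalveolar      tʃ        dʒ      
retroflex         ʈʂ        ɖʐ      
alveolo-palatal   tɕ        —       
Every place of articulation has a voiced member except alveolo-palatal, where /dʑ/ would be expected.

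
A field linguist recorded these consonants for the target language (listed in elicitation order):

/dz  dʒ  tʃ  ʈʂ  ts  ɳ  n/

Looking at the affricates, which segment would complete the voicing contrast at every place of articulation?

/ɖʐ/

Voiceless: /ts/ (alveolar), /tʃ/ (postalveolar), /ʈʂ/ (retroflex).
Voiced: /dz/ (alveolar), /dʒ/ (postalveolar).
The retroflex row has no voiced member, so the gap is the voiced retroflex affricate /ɖʐ/.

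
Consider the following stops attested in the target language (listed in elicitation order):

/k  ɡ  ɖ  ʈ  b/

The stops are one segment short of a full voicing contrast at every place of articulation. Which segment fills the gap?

bilabial: voiceless —, voiced /b/.
retroflex: voiceless /ʈ/, voiced /ɖ/.
velar: voiceless /k/, voiced /ɡ/.
The bilabial row has no voiceless member, so the gap is the voiceless bilabial stop /p/.

/p/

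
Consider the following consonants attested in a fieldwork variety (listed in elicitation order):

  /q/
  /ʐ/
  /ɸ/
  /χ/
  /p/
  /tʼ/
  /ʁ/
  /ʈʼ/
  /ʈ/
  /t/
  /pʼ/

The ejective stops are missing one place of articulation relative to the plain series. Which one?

place of articulation  plain     ejective
bilabial          p         pʼ      
alveolar          t         tʼ      
retroflex         ʈ         ʈʼ      
uvular            q         —       
Every place of articulation has an ejective member except uvular, where /qʼ/ would be expected.

uvular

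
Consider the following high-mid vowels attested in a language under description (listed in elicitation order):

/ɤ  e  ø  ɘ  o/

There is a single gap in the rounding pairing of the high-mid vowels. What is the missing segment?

/ɵ/

Unrounded: /e/ (front), /ɘ/ (central), /ɤ/ (back).
Rounded: /ø/ (front), /o/ (back).
The central row has no rounded member, so the gap is the central rounded vowel /ɵ/.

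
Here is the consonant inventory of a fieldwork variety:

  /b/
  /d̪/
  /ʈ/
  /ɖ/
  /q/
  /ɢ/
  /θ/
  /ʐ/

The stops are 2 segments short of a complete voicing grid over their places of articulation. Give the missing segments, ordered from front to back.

/p/, /t̪/

bilabial: voiceless —, voiced /b/.
dental: voiceless —, voiced /d̪/.
retroflex: voiceless /ʈ/, voiced /ɖ/.
uvular: voiceless /q/, voiced /ɢ/.
Gaps, from front to back: bilabial lacks voiceless (/p/); dental lacks voiceless (/t̪/).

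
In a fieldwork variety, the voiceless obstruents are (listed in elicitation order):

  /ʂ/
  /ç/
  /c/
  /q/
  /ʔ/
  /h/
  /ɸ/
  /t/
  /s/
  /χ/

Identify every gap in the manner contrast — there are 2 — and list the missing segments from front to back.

bilabial: stop —, fricative /ɸ/.
alveolar: stop /t/, fricative /s/.
retroflex: stop —, fricative /ʂ/.
palatal: stop /c/, fricative /ç/.
uvular: stop /q/, fricative /χ/.
glottal: stop /ʔ/, fricative /h/.
Gaps, from front to back: bilabial lacks stop (/p/); retroflex lacks stop (/ʈ/).

/p/, /ʈ/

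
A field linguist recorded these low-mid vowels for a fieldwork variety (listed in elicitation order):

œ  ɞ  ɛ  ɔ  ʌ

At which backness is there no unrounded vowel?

Unrounded: /ɛ/ (front), /ʌ/ (back).
Rounded: /œ/ (front), /ɞ/ (central), /ɔ/ (back).
Every backness has an unrounded member except central, where /ɜ/ would be expected.

central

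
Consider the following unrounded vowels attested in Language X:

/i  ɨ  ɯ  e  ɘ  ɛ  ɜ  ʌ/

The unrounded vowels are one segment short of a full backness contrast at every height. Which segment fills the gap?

/ɤ/

height            front     central   back    
high              i         ɨ         ɯ       
high-mid          e         ɘ         —       
low-mid           ɛ         ɜ         ʌ       
The high-mid row has no back member, so the gap is the high-mid back unrounded vowel /ɤ/.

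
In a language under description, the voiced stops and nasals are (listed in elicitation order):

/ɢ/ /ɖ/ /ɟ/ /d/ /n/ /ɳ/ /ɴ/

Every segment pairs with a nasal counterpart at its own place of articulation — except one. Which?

/ɟ/

Alveolar: /d/ ~ /n/
Retroflex: /ɖ/ ~ /ɳ/
Uvular: /ɢ/ ~ /ɴ/
Palatal: only /ɟ/ (oral stop); no nasal partner.
So /ɟ/ is the unpaired segment.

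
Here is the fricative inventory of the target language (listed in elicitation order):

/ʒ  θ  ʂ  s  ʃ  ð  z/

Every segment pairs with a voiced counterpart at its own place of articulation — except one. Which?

Dental: /θ/ ~ /ð/
Alveolar: /s/ ~ /z/
Postalveolar: /ʃ/ ~ /ʒ/
Retroflex: only /ʂ/ (voiceless); no voiced partner.
So /ʂ/ is the unpaired segment.

/ʂ/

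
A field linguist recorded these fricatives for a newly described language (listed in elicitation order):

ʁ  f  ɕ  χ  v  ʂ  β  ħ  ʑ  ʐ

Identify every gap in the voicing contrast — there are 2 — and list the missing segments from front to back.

place of articulation  voiceless  voiced  
bilabial          —         β       
labiodental       f         v       
retroflex         ʂ         ʐ       
alveolo-palatal   ɕ         ʑ       
uvular            χ         ʁ       
pharyngeal        ħ         —       
Gaps, from front to back: bilabial lacks voiceless (/ɸ/); pharyngeal lacks voiced (/ʕ/).

/ɸ/, /ʕ/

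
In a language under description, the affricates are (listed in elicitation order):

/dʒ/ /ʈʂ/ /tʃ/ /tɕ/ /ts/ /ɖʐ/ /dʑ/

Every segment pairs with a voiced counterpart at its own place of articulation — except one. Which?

Postalveolar: /tʃ/ ~ /dʒ/
Retroflex: /ʈʂ/ ~ /ɖʐ/
Alveolo-palatal: /tɕ/ ~ /dʑ/
Alveolar: only /ts/ (voiceless); no voiced partner.
So /ts/ is the unpaired segment.

/ts/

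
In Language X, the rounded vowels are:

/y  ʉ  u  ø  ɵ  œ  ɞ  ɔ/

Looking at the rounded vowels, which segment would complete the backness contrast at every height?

/o/

high: front /y/, central /ʉ/, back /u/.
high-mid: front /ø/, central /ɵ/, back —.
low-mid: front /œ/, central /ɞ/, back /ɔ/.
The high-mid row has no back member, so the gap is the high-mid back rounded vowel /o/.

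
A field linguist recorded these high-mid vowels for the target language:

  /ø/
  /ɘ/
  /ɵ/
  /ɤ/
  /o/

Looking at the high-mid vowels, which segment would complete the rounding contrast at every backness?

/e/

Unrounded: /ɘ/ (central), /ɤ/ (back).
Rounded: /ø/ (front), /ɵ/ (central), /o/ (back).
The front row has no unrounded member, so the gap is the front unrounded vowel /e/.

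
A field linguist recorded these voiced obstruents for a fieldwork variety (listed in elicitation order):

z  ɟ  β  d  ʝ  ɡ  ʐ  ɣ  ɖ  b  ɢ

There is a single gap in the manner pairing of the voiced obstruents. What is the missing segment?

Stop: /b/ (bilabial), /d/ (alveolar), /ɖ/ (retroflex), /ɟ/ (palatal), /ɡ/ (velar), /ɢ/ (uvular).
Fricative: /β/ (bilabial), /z/ (alveolar), /ʐ/ (retroflex), /ʝ/ (palatal), /ɣ/ (velar).
The uvular row has no fricative member, so the gap is the uvular fricative /ʁ/.

/ʁ/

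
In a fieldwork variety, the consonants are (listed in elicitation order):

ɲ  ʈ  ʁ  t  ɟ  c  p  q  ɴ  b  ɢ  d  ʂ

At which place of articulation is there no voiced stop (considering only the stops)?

retroflex

bilabial: voiceless /p/, voiced /b/.
alveolar: voiceless /t/, voiced /d/.
retroflex: voiceless /ʈ/, voiced —.
palatal: voiceless /c/, voiced /ɟ/.
uvular: voiceless /q/, voiced /ɢ/.
Every place of articulation has a voiced member except retroflex, where /ɖ/ would be expected.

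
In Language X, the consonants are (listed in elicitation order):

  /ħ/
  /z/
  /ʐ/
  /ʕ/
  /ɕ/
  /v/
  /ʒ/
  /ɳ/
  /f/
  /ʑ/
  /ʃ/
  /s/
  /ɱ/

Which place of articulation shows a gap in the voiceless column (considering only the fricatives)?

Voiceless: /f/ (labiodental), /s/ (alveolar), /ʃ/ (postalveolar), /ɕ/ (alveolo-palatal), /ħ/ (pharyngeal).
Voiced: /v/ (labiodental), /z/ (alveolar), /ʒ/ (postalveolar), /ʐ/ (retroflex), /ʑ/ (alveolo-palatal), /ʕ/ (pharyngeal).
Every place of articulation has a voiceless member except retroflex, where /ʂ/ would be expected.

retroflex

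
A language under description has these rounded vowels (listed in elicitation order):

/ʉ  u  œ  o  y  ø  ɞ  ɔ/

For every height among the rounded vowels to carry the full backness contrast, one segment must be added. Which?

/ɵ/

height            front     central   back    
high              y         ʉ         u       
high-mid          ø         —         o       
low-mid           œ         ɞ         ɔ       
The high-mid row has no central member, so the gap is the high-mid central rounded vowel /ɵ/.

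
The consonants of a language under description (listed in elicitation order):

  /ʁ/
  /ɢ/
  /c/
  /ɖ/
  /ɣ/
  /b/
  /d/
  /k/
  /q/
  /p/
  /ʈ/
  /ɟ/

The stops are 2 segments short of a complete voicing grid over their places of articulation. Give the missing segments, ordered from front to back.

Voiceless: /p/ (bilabial), /ʈ/ (retroflex), /c/ (palatal), /k/ (velar), /q/ (uvular).
Voiced: /b/ (bilabial), /d/ (alveolar), /ɖ/ (retroflex), /ɟ/ (palatal), /ɢ/ (uvular).
Gaps, from front to back: alveolar lacks voiceless (/t/); velar lacks voiced (/ɡ/).

/t/, /ɡ/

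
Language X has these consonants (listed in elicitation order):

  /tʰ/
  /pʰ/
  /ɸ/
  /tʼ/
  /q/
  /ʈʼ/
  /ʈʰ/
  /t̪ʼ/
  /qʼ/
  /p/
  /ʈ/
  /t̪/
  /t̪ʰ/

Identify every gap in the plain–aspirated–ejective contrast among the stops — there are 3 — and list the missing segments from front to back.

/pʼ/, /t/, /qʰ/

place of articulation  plain     aspirated  ejective
bilabial          p         pʰ        —       
dental            t̪        t̪ʰ       t̪ʼ     
alveolar          —         tʰ        tʼ      
retroflex         ʈ         ʈʰ        ʈʼ      
uvular            q         —         qʼ      
Gaps, from front to back: bilabial lacks ejective (/pʼ/); alveolar lacks plain (/t/); uvular lacks aspirated (/qʰ/).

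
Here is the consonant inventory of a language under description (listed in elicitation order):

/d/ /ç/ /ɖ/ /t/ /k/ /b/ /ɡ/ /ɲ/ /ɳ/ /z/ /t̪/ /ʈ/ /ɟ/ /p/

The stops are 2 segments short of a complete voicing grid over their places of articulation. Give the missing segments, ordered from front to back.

Voiceless: /p/ (bilabial), /t̪/ (dental), /t/ (alveolar), /ʈ/ (retroflex), /k/ (velar).
Voiced: /b/ (bilabial), /d/ (alveolar), /ɖ/ (retroflex), /ɟ/ (palatal), /ɡ/ (velar).
Gaps, from front to back: dental lacks voiced (/d̪/); palatal lacks voiceless (/c/).

/d̪/, /c/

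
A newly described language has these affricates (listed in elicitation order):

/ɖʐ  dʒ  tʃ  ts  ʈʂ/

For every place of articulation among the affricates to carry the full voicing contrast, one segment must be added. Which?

Voiceless: /ts/ (alveolar), /tʃ/ (postalveolar), /ʈʂ/ (retroflex).
Voiced: /dʒ/ (postalveolar), /ɖʐ/ (retroflex).
The alveolar row has no voiced member, so the gap is the voiced alveolar affricate /dz/.

/dz/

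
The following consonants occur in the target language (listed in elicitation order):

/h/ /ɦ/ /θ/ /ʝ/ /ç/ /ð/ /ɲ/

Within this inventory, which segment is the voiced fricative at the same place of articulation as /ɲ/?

/ʝ/

/ɲ/ is a palatal nasal.
The voiced fricative at the same place is a voiced palatal fricative — in this inventory, /ʝ/.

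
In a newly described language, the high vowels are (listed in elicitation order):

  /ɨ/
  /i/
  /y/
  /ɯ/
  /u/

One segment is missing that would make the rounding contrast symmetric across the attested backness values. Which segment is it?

/ʉ/

Unrounded: /i/ (front), /ɨ/ (central), /ɯ/ (back).
Rounded: /y/ (front), /u/ (back).
The central row has no rounded member, so the gap is the central rounded vowel /ʉ/.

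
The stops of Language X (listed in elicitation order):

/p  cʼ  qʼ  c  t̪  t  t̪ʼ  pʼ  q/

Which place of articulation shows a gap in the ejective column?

alveolar

bilabial: plain /p/, ejective /pʼ/.
dental: plain /t̪/, ejective /t̪ʼ/.
alveolar: plain /t/, ejective —.
palatal: plain /c/, ejective /cʼ/.
uvular: plain /q/, ejective /qʼ/.
Every place of articulation has an ejective member except alveolar, where /tʼ/ would be expected.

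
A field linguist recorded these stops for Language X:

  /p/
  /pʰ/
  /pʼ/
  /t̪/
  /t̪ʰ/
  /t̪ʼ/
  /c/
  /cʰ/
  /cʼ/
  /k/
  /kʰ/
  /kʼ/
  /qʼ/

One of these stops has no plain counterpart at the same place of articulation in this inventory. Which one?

/qʼ/

Bilabial: /p/ ~ /pʰ/ ~ /pʼ/
Dental: /t̪/ ~ /t̪ʰ/ ~ /t̪ʼ/
Palatal: /c/ ~ /cʰ/ ~ /cʼ/
Velar: /k/ ~ /kʰ/ ~ /kʼ/
Uvular: only /qʼ/ (ejective); no plain partner.
So /qʼ/ is the unpaired segment.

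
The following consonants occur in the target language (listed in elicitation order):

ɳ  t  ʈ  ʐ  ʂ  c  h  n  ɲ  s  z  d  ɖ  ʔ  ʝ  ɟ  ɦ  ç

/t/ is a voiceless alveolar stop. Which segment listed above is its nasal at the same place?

/n/

The nasal at the same place is an alveolar nasal — in this inventory, /n/.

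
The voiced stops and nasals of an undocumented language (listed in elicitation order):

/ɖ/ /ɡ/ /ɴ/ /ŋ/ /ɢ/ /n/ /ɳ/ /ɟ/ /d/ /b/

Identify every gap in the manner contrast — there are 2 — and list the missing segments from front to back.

/m/, /ɲ/

place of articulation  oral stop  nasal   
bilabial          b         —       
alveolar          d         n       
retroflex         ɖ         ɳ       
palatal           ɟ         —       
velar             ɡ         ŋ       
uvular            ɢ         ɴ       
Gaps, from front to back: bilabial lacks nasal (/m/); palatal lacks nasal (/ɲ/).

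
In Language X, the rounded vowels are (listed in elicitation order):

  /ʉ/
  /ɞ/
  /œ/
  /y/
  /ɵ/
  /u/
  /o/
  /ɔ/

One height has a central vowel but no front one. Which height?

Front: /y/ (high), /œ/ (low-mid).
Central: /ʉ/ (high), /ɵ/ (high-mid), /ɞ/ (low-mid).
Back: /u/ (high), /o/ (high-mid), /ɔ/ (low-mid).
Every height has a front member except high-mid, where /ø/ would be expected.

high-mid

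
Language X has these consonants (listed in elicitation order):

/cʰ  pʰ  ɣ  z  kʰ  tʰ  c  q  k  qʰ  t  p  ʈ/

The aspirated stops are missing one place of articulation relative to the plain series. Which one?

bilabial: plain /p/, aspirated /pʰ/.
alveolar: plain /t/, aspirated /tʰ/.
retroflex: plain /ʈ/, aspirated —.
palatal: plain /c/, aspirated /cʰ/.
velar: plain /k/, aspirated /kʰ/.
uvular: plain /q/, aspirated /qʰ/.
Every place of articulation has an aspirated member except retroflex, where /ʈʰ/ would be expected.

retroflex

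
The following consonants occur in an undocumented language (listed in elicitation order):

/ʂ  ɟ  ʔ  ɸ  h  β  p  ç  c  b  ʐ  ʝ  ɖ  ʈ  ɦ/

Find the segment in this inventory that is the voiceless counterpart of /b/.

/p/

/b/ is a voiced bilabial stop.
The voiceless counterpart is a voiceless bilabial stop — in this inventory, /p/.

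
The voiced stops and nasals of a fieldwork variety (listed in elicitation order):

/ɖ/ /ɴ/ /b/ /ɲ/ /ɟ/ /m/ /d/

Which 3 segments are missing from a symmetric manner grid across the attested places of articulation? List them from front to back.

place of articulation  oral stop  nasal   
bilabial          b         m       
alveolar          d         —       
retroflex         ɖ         —       
palatal           ɟ         ɲ       
uvular            —         ɴ       
Gaps, from front to back: alveolar lacks nasal (/n/); retroflex lacks nasal (/ɳ/); uvular lacks oral stop (/ɢ/).

/n/, /ɳ/, /ɢ/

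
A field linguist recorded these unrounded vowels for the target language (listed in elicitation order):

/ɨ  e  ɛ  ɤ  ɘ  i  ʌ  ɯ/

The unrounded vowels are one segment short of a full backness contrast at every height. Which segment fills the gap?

high: front /i/, central /ɨ/, back /ɯ/.
high-mid: front /e/, central /ɘ/, back /ɤ/.
low-mid: front /ɛ/, central —, back /ʌ/.
The low-mid row has no central member, so the gap is the low-mid central unrounded vowel /ɜ/.

/ɜ/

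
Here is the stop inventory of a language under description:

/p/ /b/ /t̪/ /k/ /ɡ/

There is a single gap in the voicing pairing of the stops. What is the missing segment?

/d̪/

place of articulation  voiceless  voiced  
bilabial          p         b       
dental            t̪        —       
velar             k         ɡ       
The dental row has no voiced member, so the gap is the voiced dental stop /d̪/.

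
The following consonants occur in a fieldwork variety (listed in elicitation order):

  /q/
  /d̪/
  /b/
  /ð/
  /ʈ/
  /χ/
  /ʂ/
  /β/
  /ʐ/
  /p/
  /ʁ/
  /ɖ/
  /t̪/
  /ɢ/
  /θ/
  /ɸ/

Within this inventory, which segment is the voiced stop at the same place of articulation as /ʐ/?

/ʐ/ is a voiced retroflex fricative.
The voiced stop at the same place is a voiced retroflex stop — in this inventory, /ɖ/.

/ɖ/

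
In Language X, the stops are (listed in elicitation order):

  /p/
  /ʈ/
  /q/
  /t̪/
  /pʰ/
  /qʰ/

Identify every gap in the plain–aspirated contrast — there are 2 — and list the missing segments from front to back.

bilabial: plain /p/, aspirated /pʰ/.
dental: plain /t̪/, aspirated —.
retroflex: plain /ʈ/, aspirated —.
uvular: plain /q/, aspirated /qʰ/.
Gaps, from front to back: dental lacks aspirated (/t̪ʰ/); retroflex lacks aspirated (/ʈʰ/).

/t̪ʰ/, /ʈʰ/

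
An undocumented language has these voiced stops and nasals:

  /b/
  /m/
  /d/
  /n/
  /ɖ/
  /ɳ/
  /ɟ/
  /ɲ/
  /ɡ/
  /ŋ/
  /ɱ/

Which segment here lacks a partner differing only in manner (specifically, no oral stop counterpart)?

Bilabial: /b/ ~ /m/
Alveolar: /d/ ~ /n/
Retroflex: /ɖ/ ~ /ɳ/
Palatal: /ɟ/ ~ /ɲ/
Velar: /ɡ/ ~ /ŋ/
Labiodental: only /ɱ/ (nasal); no oral stop partner.
So /ɱ/ is the unpaired segment.

/ɱ/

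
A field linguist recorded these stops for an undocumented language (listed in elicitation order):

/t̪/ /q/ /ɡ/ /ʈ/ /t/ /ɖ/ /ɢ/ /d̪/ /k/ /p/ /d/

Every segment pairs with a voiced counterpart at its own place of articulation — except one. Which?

/p/

Dental: /t̪/ ~ /d̪/
Alveolar: /t/ ~ /d/
Retroflex: /ʈ/ ~ /ɖ/
Velar: /k/ ~ /ɡ/
Uvular: /q/ ~ /ɢ/
Bilabial: only /p/ (voiceless); no voiced partner.
So /p/ is the unpaired segment.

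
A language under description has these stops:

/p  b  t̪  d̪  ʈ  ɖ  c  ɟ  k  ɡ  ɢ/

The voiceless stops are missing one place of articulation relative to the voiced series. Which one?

uvular

bilabial: voiceless /p/, voiced /b/.
dental: voiceless /t̪/, voiced /d̪/.
retroflex: voiceless /ʈ/, voiced /ɖ/.
palatal: voiceless /c/, voiced /ɟ/.
velar: voiceless /k/, voiced /ɡ/.
uvular: voiceless —, voiced /ɢ/.
Every place of articulation has a voiceless member except uvular, where /q/ would be expected.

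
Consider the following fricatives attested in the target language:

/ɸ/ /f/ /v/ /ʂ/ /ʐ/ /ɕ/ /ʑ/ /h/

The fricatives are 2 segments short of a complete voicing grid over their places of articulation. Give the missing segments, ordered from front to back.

/β/, /ɦ/

bilabial: voiceless /ɸ/, voiced —.
labiodental: voiceless /f/, voiced /v/.
retroflex: voiceless /ʂ/, voiced /ʐ/.
alveolo-palatal: voiceless /ɕ/, voiced /ʑ/.
glottal: voiceless /h/, voiced —.
Gaps, from front to back: bilabial lacks voiced (/β/); glottal lacks voiced (/ɦ/).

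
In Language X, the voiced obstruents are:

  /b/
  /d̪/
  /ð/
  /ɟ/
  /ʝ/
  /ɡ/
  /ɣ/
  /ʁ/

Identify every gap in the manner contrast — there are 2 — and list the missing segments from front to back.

/β/, /ɢ/

Stop: /b/ (bilabial), /d̪/ (dental), /ɟ/ (palatal), /ɡ/ (velar).
Fricative: /ð/ (dental), /ʝ/ (palatal), /ɣ/ (velar), /ʁ/ (uvular).
Gaps, from front to back: bilabial lacks fricative (/β/); uvular lacks stop (/ɢ/).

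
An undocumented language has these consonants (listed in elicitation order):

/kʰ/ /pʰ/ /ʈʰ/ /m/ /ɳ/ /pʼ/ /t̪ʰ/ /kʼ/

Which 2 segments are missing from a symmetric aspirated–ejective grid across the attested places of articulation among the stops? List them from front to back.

place of articulation  aspirated  ejective
bilabial          pʰ        pʼ      
dental            t̪ʰ       —       
retroflex         ʈʰ        —       
velar             kʰ        kʼ      
Gaps, from front to back: dental lacks ejective (/t̪ʼ/); retroflex lacks ejective (/ʈʼ/).

/t̪ʼ/, /ʈʼ/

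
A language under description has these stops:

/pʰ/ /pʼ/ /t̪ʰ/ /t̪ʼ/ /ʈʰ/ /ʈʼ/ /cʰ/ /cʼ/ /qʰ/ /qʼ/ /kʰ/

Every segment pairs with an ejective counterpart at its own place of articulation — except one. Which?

/kʰ/

Bilabial: /pʰ/ ~ /pʼ/
Dental: /t̪ʰ/ ~ /t̪ʼ/
Retroflex: /ʈʰ/ ~ /ʈʼ/
Palatal: /cʰ/ ~ /cʼ/
Uvular: /qʰ/ ~ /qʼ/
Velar: only /kʰ/ (aspirated); no ejective partner.
So /kʰ/ is the unpaired segment.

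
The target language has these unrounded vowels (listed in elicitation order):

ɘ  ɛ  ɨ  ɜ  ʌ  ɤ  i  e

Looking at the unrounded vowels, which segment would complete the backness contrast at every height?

Front: /i/ (high), /e/ (high-mid), /ɛ/ (low-mid).
Central: /ɨ/ (high), /ɘ/ (high-mid), /ɜ/ (low-mid).
Back: /ɤ/ (high-mid), /ʌ/ (low-mid).
The high row has no back member, so the gap is the high back unrounded vowel /ɯ/.

/ɯ/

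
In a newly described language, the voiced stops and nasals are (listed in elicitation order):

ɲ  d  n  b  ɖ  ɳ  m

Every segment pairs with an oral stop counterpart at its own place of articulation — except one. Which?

/ɲ/

Bilabial: /b/ ~ /m/
Alveolar: /d/ ~ /n/
Retroflex: /ɖ/ ~ /ɳ/
Palatal: only /ɲ/ (nasal); no oral stop partner.
So /ɲ/ is the unpaired segment.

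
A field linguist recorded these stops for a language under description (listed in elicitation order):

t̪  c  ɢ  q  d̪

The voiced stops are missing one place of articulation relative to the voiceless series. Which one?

dental: voiceless /t̪/, voiced /d̪/.
palatal: voiceless /c/, voiced —.
uvular: voiceless /q/, voiced /ɢ/.
Every place of articulation has a voiced member except palatal, where /ɟ/ would be expected.

palatal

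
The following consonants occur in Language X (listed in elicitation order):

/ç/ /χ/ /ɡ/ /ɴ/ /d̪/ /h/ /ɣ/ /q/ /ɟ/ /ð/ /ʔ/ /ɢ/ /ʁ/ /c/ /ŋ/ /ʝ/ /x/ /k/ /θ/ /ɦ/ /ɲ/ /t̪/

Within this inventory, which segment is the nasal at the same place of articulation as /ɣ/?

/ŋ/

/ɣ/ is a voiced velar fricative.
The nasal at the same place is a velar nasal — in this inventory, /ŋ/.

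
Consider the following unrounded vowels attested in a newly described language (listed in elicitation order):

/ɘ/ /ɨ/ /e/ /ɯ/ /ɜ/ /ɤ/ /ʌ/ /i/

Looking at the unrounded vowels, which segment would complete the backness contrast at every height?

high: front /i/, central /ɨ/, back /ɯ/.
high-mid: front /e/, central /ɘ/, back /ɤ/.
low-mid: front —, central /ɜ/, back /ʌ/.
The low-mid row has no front member, so the gap is the low-mid front unrounded vowel /ɛ/.

/ɛ/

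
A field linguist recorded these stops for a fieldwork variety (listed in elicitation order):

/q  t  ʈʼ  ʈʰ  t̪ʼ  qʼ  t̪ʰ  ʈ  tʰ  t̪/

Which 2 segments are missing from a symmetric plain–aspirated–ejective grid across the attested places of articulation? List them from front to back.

Plain: /t̪/ (dental), /t/ (alveolar), /ʈ/ (retroflex), /q/ (uvular).
Aspirated: /t̪ʰ/ (dental), /tʰ/ (alveolar), /ʈʰ/ (retroflex).
Ejective: /t̪ʼ/ (dental), /ʈʼ/ (retroflex), /qʼ/ (uvular).
Gaps, from front to back: alveolar lacks ejective (/tʼ/); uvular lacks aspirated (/qʰ/).

/tʼ/, /qʰ/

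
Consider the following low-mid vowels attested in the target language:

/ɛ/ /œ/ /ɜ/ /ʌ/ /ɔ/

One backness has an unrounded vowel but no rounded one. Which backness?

front: unrounded /ɛ/, rounded /œ/.
central: unrounded /ɜ/, rounded —.
back: unrounded /ʌ/, rounded /ɔ/.
Every backness has a rounded member except central, where /ɞ/ would be expected.

central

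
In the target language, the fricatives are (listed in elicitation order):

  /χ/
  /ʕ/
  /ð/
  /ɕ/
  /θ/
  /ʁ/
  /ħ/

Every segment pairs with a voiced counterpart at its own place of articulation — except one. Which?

/ɕ/

Dental: /θ/ ~ /ð/
Uvular: /χ/ ~ /ʁ/
Pharyngeal: /ħ/ ~ /ʕ/
Alveolo-palatal: only /ɕ/ (voiceless); no voiced partner.
So /ɕ/ is the unpaired segment.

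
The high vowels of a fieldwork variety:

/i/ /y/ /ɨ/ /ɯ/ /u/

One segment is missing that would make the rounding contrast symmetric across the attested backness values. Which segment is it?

front: unrounded /i/, rounded /y/.
central: unrounded /ɨ/, rounded —.
back: unrounded /ɯ/, rounded /u/.
The central row has no rounded member, so the gap is the central rounded vowel /ʉ/.

/ʉ/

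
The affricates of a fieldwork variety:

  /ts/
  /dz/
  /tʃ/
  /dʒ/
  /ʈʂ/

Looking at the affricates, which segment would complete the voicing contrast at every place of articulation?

alveolar: voiceless /ts/, voiced /dz/.
postalveolar: voiceless /tʃ/, voiced /dʒ/.
retroflex: voiceless /ʈʂ/, voiced —.
The retroflex row has no voiced member, so the gap is the voiced retroflex affricate /ɖʐ/.

/ɖʐ/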